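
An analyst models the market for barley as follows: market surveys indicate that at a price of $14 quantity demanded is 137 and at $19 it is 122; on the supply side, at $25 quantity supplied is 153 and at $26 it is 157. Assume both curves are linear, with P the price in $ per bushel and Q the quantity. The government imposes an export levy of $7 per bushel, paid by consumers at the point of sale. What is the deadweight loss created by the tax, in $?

Deadweight loss = $42.

Demand slope: (122 − 137)/(19 − 14) = -3, so Qd = 179 − 3P.
Supply slope: (157 − 153)/(26 − 25) = 4, so Qs = 4P + 53.
Before the tax: set 179 − 3P = 4P + 53 → P* = $18, Q* = 125.
With the tax collected from consumers, demand (in seller-price terms) shifts: Qd = 179 − 3(P + 7).
Solving gives Q = 113 with consumers paying $22 and suppliers receiving $15 (the $7 wedge).
Quantity falls by |ΔQ| = |125 − 113| = 12.
DWL = ½ · t · |ΔQ| = ½ · 7 · 12 = $42.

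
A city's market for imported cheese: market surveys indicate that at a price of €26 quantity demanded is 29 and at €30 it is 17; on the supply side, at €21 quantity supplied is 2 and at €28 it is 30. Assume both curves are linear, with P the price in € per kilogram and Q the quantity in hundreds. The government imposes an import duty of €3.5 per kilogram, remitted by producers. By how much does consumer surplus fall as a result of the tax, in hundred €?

Consumer surplus falls by €46 hundred.

Demand slope: (17 − 29)/(30 − 26) = -3, so Qd = 107 − 3P.
Supply slope: (30 − 2)/(28 − 21) = 4, so Qs = 4P − 82.
Before the tax: set 107 − 3P = 4P − 82 → P* = €27, Q* = 26.
With the tax collected from producers, supply shifts: Qs = 4(P − 3.5) − 82.
New equilibrium: buyers pay €29, producers receive €25.5, Q = 20. (Wedge: Pb − Ps = 3.5.)
ΔCS is the trapezoid between Q = 20 and Q = 26 of height €2: ½ · (26 + 20) · 2 = €46.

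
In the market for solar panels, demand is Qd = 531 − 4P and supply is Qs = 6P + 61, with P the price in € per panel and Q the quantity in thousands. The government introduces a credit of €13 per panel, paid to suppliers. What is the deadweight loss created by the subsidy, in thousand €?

Deadweight loss = €202.8 thousand.

Without the subsidy, 531 − 4P = 6P + 61 gives 10P = 470, so P* = €47 and Q* = 343.
With a per-unit subsidy paid to suppliers, each receives P + 13 per unit sold, so supply becomes Qs = 6(P + 13) + 61.
Solving gives Q = 374.2 with buyers paying €39.2 and suppliers receiving €52.2 (the €13 wedge).
Quantity rises by |ΔQ| = |343 − 374.2| = 31.2.
DWL = ½ · t · |ΔQ| = ½ · 13 · 31.2 = €202.8.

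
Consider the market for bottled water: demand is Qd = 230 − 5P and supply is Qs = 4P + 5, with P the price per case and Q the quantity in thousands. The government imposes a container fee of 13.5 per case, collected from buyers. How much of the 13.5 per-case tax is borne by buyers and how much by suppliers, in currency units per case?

Buyers bear 6 per case; suppliers bear 7.5 per case.

Without the tax, 230 − 5P = 4P + 5 gives 9P = 225, so P* = 25 and Q* = 105.
With the tax collected from buyers, demand (in seller-price terms) shifts: Qd = 230 − 5(P + 13.5).
Solving gives Q = 75 with buyers paying 31 and suppliers receiving 17.5 (the 13.5 wedge).
Burden on buyers: 6; on suppliers: 7.5. (They sum to 13.5.)
The less price-elastic side of the market bears the larger share of a per-unit tax.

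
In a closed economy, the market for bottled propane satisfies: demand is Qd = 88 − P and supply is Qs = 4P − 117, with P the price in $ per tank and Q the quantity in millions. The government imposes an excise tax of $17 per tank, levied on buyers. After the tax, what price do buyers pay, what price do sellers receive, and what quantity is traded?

Before the tax: set 88 − P = 4P − 117 → P* = $41, Q* = 47.
With the tax collected from buyers, demand (in seller-price terms) shifts: Qd = 88 − (P + 17).
Solving gives Q = 33.4 with buyers paying $54.6 and sellers receiving $37.6 (the $17 wedge).
The less price-elastic side of the market bears the larger share of a per-unit tax.

Buyers pay $54.6; sellers receive $37.6; quantity = 33.4.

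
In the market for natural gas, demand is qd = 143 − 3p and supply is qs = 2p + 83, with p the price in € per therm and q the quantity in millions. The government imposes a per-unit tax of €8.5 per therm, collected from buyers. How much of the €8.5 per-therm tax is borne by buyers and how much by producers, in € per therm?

Before the tax: set 143 − 3p = 2p + 83 → p* = €12, q* = 107.
With the tax collected from buyers, demand (in seller-price terms) shifts: qd = 143 − 3(p + 8.5).
New equilibrium: buyers pay €15.4, producers receive €6.9, q = 96.8. (Wedge: pb − ps = 8.5.)
Burden on buyers: €3.4; on producers: €5.1. (They sum to €8.5.)
The less price-elastic side of the market bears the larger share of a per-unit tax.

Buyers bear €3.4 per therm; producers bear €5.1 per therm.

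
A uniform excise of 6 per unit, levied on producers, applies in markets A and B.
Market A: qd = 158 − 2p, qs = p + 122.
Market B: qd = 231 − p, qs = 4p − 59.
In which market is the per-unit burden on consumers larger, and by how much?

Market A: pre-tax p* = 12, q* = 134; post-tax q = 130; per-unit burden on consumers = 2.
Market B: pre-tax p* = 58, q* = 173; post-tax q = 168.2; per-unit burden on consumers = 4.8.
Difference: 2 vs 4.8 → market B is larger by 2.8.

Market B, by 2.8.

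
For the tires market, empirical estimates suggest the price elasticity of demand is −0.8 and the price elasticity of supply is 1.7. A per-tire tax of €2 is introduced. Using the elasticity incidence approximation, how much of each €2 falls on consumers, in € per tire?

Incidence ratio: consumers' share ≈ εs / (εs + |εd|) = 1.7 / (1.7 + 0.8) = 0.68.
So consumers bear ≈ 0.68 × €2 = €1.36; suppliers bear €0.64.

Consumers bear ≈ €1.36 per tire.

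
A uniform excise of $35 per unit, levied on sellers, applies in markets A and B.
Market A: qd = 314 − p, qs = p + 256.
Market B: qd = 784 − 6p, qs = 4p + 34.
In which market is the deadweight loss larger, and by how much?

Market A: pre-tax p* = $29, q* = 285; post-tax q = 267.5; deadweight loss = $306.25.
Market B: pre-tax p* = $75, q* = 334; post-tax q = 250; deadweight loss = $1470.
Difference: $306.25 vs $1470 → market B is larger by $1163.75.

Market B, by $1163.75.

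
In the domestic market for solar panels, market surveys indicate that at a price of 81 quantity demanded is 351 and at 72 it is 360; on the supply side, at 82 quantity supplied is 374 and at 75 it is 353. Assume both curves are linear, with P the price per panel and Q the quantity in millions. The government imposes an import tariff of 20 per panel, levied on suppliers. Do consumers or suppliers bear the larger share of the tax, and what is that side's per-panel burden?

Demand slope: (360 − 351)/(72 − 81) = -1, so Qd = 432 − P.
Supply slope: (353 − 374)/(75 − 82) = 3, so Qs = 3P + 128.
Before the tax: set 432 − P = 3P + 128 → P* = 76, Q* = 356.
With the tax collected from suppliers, supply shifts: Qs = 3(P − 20) + 128.
New equilibrium: consumers pay 91, suppliers receive 71, Q = 341. (Wedge: Pb − Ps = 20.)
Per-panel burden: consumers 15, suppliers 5.
Consumers take the larger share because demand is less price-elastic here (demand slope 1 vs supply slope 3).

Consumers bear the larger share: 15 per panel.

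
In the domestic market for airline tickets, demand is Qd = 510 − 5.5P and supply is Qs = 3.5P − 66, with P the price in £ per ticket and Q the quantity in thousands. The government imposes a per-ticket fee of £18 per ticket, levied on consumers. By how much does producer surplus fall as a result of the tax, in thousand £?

Before the tax: set 510 − 5.5P = 3.5P − 66 → P* = £64, Q* = 158.
With the tax collected from consumers, demand (in seller-price terms) shifts: Qd = 510 − 5.5(P + 18).
New equilibrium: consumers pay £71, suppliers receive £53, Q = 119.5. (Wedge: Pb − Ps = 18.)
ΔPS is the trapezoid between Q = 119.5 and Q = 158 of height £11: ½ · (158 + 119.5) · 11 = £1526.25.

Producer surplus falls by £1526.25 thousand.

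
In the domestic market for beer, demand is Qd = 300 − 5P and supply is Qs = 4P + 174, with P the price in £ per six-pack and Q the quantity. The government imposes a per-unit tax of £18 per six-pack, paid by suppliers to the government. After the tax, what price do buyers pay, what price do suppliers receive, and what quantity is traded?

Before the tax: set 300 − 5P = 4P + 174 → P* = £14, Q* = 230.
With the tax collected from suppliers, supply shifts: Qs = 4(P − 18) + 174.
Solving gives Q = 190 with buyers paying £22 and suppliers receiving £4 (the £18 wedge).
The less price-elastic side of the market bears the larger share of a per-unit tax.

Buyers pay £22; suppliers receive £4; quantity = 190.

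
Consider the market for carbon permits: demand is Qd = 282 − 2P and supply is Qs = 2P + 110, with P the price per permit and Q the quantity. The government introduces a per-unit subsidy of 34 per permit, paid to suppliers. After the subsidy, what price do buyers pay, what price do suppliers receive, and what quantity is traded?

Without the subsidy, 282 − 2P = 2P + 110 gives 4P = 172, so P* = 43 and Q* = 196.
With a per-unit subsidy paid to suppliers, each receives P + 34 per unit sold, so supply becomes Qs = 2(P + 34) + 110.
New equilibrium: buyers pay 26, suppliers receive 60, Q = 230. (Wedge: Pb − Ps = −34.)

Buyers pay 26; suppliers receive 60; quantity = 230.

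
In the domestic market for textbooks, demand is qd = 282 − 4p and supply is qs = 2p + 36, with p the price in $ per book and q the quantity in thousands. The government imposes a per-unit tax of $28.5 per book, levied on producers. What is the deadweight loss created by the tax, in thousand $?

Deadweight loss = $541.5 thousand.

Before the tax: set 282 − 4p = 2p + 36 → p* = $41, q* = 118.
With the tax collected from producers, supply shifts: qs = 2(p − 28.5) + 36.
Solving gives q = 80 with buyers paying $50.5 and producers receiving $22 (the $28.5 wedge).
Quantity falls by |ΔQ| = |118 − 80| = 38.
DWL = ½ · t · |ΔQ| = ½ · 28.5 · 38 = $541.5.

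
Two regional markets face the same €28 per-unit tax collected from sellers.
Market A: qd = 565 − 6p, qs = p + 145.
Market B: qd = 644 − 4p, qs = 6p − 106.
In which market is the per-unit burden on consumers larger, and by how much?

Market B, by €12.8.

Market A: pre-tax p* = €60, q* = 205; post-tax q = 181; per-unit burden on consumers = €4.
Market B: pre-tax p* = €75, q* = 344; post-tax q = 276.8; per-unit burden on consumers = €16.8.
Difference: €4 vs €16.8 → market B is larger by €12.8.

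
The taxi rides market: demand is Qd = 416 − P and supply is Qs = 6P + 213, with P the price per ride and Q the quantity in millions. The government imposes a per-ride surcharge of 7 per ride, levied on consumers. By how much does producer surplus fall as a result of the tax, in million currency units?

Producer surplus falls by 384 million.

Before the tax: set 416 − P = 6P + 213 → P* = 29, Q* = 387.
With the tax collected from consumers, demand (in seller-price terms) shifts: Qd = 416 − (P + 7).
Solving gives Q = 381 with consumers paying 35 and suppliers receiving 28 (the 7 wedge).
ΔPS is the trapezoid between Q = 381 and Q = 387 of height 1: ½ · (387 + 381) · 1 = 384.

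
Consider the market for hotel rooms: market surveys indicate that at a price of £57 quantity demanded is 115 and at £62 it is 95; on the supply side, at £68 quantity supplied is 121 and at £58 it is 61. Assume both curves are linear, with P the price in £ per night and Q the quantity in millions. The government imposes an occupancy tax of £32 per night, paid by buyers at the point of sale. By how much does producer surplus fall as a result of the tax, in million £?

Producer surplus falls by £673.28 million.

Demand slope: (95 − 115)/(62 − 57) = -4, so Qd = 343 − 4P.
Supply slope: (61 − 121)/(58 − 68) = 6, so Qs = 6P − 287.
Without the tax, 343 − 4P = 6P − 287 gives 10P = 630, so P* = £63 and Q* = 91.
With the tax collected from buyers, demand (in seller-price terms) shifts: Qd = 343 − 4(P + 32).
New equilibrium: buyers pay £82.2, producers receive £50.2, Q = 14.2. (Wedge: Pb − Ps = 32.)
ΔPS is the trapezoid between Q = 14.2 and Q = 91 of height £12.8: ½ · (91 + 14.2) · 12.8 = £673.28.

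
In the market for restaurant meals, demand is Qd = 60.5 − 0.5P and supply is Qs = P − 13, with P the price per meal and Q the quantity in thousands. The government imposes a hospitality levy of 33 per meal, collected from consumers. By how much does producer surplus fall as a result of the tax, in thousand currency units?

Before the tax: set 60.5 − 0.5P = P − 13 → P* = 49, Q* = 36.
With the tax collected from consumers, demand (in seller-price terms) shifts: Qd = 60.5 − 0.5(P + 33).
Solving gives Q = 25 with consumers paying 71 and producers receiving 38 (the 33 wedge).
ΔPS is the trapezoid between Q = 25 and Q = 36 of height 11: ½ · (36 + 25) · 11 = 335.5.

Producer surplus falls by 335.5 thousand.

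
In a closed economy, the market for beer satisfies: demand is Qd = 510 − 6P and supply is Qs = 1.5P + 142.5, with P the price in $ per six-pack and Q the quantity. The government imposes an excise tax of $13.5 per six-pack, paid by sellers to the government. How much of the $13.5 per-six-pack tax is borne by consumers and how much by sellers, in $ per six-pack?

Before the tax: set 510 − 6P = 1.5P + 142.5 → P* = $49, Q* = 216.
With the tax collected from sellers, supply shifts: Qs = 1.5(P − 13.5) + 142.5.
New equilibrium: consumers pay $51.7, sellers receive $38.2, Q = 199.8. (Wedge: Pb − Ps = 13.5.)
Burden on consumers: $2.7; on sellers: $10.8. (They sum to $13.5.)
The less price-elastic side of the market bears the larger share of a per-unit tax.

Consumers bear $2.7 per six-pack; sellers bear $10.8 per six-pack.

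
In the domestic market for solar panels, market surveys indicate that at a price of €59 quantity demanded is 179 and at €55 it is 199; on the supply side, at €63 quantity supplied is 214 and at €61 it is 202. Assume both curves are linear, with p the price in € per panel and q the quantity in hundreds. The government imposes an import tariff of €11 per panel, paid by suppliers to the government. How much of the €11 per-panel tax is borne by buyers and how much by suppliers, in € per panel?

Demand slope: (199 − 179)/(55 − 59) = -5, so qd = 474 − 5p.
Supply slope: (202 − 214)/(61 − 63) = 6, so qs = 6p − 164.
Before the tax: set 474 − 5p = 6p − 164 → p* = €58, q* = 184.
With the tax collected from suppliers, supply shifts: qs = 6(p − 11) − 164.
New equilibrium: buyers pay €64, suppliers receive €53, q = 154. (Wedge: pb − ps = 11.)
Burden on buyers: €6; on suppliers: €5. (They sum to €11.)

Buyers bear €6 per panel; suppliers bear €5 per panel.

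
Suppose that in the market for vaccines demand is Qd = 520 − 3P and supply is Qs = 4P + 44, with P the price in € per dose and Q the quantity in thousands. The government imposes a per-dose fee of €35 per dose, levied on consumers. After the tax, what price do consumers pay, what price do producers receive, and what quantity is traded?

Without the tax, 520 − 3P = 4P + 44 gives 7P = 476, so P* = €68 and Q* = 316.
With the tax collected from consumers, demand (in seller-price terms) shifts: Qd = 520 − 3(P + 35).
New equilibrium: consumers pay €88, producers receive €53, Q = 256. (Wedge: Pb − Ps = 35.)

Consumers pay €88; producers receive €53; quantity = 256.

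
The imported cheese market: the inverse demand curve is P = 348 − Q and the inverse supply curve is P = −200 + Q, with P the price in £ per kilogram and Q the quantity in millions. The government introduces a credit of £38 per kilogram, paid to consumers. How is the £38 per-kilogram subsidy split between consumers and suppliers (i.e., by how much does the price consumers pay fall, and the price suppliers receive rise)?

Consumers gain £19 per kilogram; suppliers gain £19 per kilogram.

Inverting to Q(P) form: Qd = 348 − P; Qs = P + 200.
Without the subsidy, 348 − P = P + 200 gives 2P = 148, so P* = £74 and Q* = 274.
With a per-unit subsidy paid to consumers, each effectively pays P − 38, so demand becomes Qd = 348 − (P − 38).
New equilibrium: consumers pay £55, suppliers receive £93, Q = 293. (Wedge: Pb − Ps = −38.)
Gain to consumers: £19; to suppliers: £19. (They sum to £38.)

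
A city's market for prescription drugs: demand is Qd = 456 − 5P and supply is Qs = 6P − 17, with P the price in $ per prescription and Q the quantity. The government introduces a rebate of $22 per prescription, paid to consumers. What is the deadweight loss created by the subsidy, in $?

Deadweight loss = $660.

Without the subsidy, 456 − 5P = 6P − 17 gives 11P = 473, so P* = $43 and Q* = 241.
With a per-unit subsidy paid to consumers, each effectively pays P − 22, so demand becomes Qd = 456 − 5(P − 22).
Solving gives Q = 301 with consumers paying $31 and suppliers receiving $53 (the $22 wedge).
Quantity rises by |ΔQ| = |241 − 301| = 60.
DWL = ½ · t · |ΔQ| = ½ · 22 · 60 = $660.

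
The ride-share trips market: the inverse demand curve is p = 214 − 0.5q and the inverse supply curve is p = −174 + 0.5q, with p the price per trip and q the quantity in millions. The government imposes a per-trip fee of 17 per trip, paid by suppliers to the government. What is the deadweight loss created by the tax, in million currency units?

Deadweight loss = 144.5 million.

Inverting to q(p) form: qd = 428 − 2p; qs = 2p + 348.
Before the tax: set 428 − 2p = 2p + 348 → p* = 20, q* = 388.
With the tax collected from suppliers, supply shifts: qs = 2(p − 17) + 348.
New equilibrium: buyers pay 28.5, suppliers receive 11.5, q = 371. (Wedge: pb − ps = 17.)
Quantity falls by |ΔQ| = |388 − 371| = 17.
DWL = ½ · t · |ΔQ| = ½ · 17 · 17 = 144.5.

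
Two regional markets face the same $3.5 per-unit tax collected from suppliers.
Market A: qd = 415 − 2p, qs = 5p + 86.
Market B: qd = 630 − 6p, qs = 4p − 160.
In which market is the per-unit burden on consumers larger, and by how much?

Market A: pre-tax p* = $47, q* = 321; post-tax q = 316; per-unit burden on consumers = $2.5.
Market B: pre-tax p* = $79, q* = 156; post-tax q = 147.6; per-unit burden on consumers = $1.4.
Difference: $2.5 vs $1.4 → market A is larger by $1.1.

Market A, by $1.1.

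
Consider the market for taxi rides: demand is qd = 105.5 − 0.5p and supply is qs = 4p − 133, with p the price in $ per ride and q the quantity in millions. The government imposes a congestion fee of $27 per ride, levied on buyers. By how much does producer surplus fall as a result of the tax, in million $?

Producer surplus falls by $219 million.

Before the tax: set 105.5 − 0.5p = 4p − 133 → p* = $53, q* = 79.
With the tax collected from buyers, demand (in seller-price terms) shifts: qd = 105.5 − 0.5(p + 27).
New equilibrium: buyers pay $77, producers receive $50, q = 67. (Wedge: pb − ps = 27.)
ΔPS is the trapezoid between Q = 67 and Q = 79 of height $3: ½ · (79 + 67) · 3 = $219.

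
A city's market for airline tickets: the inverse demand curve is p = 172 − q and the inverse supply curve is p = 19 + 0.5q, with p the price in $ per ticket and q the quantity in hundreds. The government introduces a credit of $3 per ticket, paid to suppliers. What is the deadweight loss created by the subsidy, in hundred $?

Deadweight loss = $3 hundred.

Rewrite in direct form: qd = 172 − p and qs = 2p − 38.
Before the subsidy: set 172 − p = 2p − 38 → p* = $70, q* = 102.
With a per-unit subsidy paid to suppliers, each receives p + 3 per unit sold, so supply becomes qs = 2(p + 3) − 38.
New equilibrium: consumers pay $68, suppliers receive $71, q = 104. (Wedge: pb − ps = −3.)
Quantity rises by |ΔQ| = |102 − 104| = 2.
DWL = ½ · t · |ΔQ| = ½ · 3 · 2 = $3.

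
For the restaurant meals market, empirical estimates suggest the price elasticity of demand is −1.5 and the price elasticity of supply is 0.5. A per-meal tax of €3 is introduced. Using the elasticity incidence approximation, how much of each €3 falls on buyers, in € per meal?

Incidence ratio: buyers' share ≈ εs / (εs + |εd|) = 0.5 / (0.5 + 1.5) = 0.25.
So buyers bear ≈ 0.25 × €3 = €0.75; producers bear €2.25.

Buyers bear ≈ €0.75 per meal.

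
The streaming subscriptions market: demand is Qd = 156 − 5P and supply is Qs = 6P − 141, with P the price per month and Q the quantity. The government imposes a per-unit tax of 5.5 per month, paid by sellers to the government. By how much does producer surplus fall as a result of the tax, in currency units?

Producer surplus falls by 33.75.

Before the tax: set 156 − 5P = 6P − 141 → P* = 27, Q* = 21.
With the tax collected from sellers, supply shifts: Qs = 6(P − 5.5) − 141.
Solving gives Q = 6 with consumers paying 30 and sellers receiving 24.5 (the 5.5 wedge).
ΔPS is the trapezoid between Q = 6 and Q = 21 of height 2.5: ½ · (21 + 6) · 2.5 = 33.75.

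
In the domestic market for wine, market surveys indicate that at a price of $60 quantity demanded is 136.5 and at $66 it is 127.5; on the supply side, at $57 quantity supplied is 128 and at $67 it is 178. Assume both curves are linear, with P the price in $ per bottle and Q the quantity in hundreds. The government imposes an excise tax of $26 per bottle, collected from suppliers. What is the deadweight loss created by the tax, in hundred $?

Demand slope: (127.5 − 136.5)/(66 − 60) = -1.5, so Qd = 226.5 − 1.5P.
Supply slope: (178 − 128)/(67 − 57) = 5, so Qs = 5P − 157.
Without the tax, 226.5 − 1.5P = 5P − 157 gives 6.5P = 383.5, so P* = $59 and Q* = 138.
With the tax collected from suppliers, supply shifts: Qs = 5(P − 26) − 157.
New equilibrium: buyers pay $79, suppliers receive $53, Q = 108. (Wedge: Pb − Ps = 26.)
Quantity falls by |ΔQ| = |138 − 108| = 30.
DWL = ½ · t · |ΔQ| = ½ · 26 · 30 = $390.

Deadweight loss = $390 hundred.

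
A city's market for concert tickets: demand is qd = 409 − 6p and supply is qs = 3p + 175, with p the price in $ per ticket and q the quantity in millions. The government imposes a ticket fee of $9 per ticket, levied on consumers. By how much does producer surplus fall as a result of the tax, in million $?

Without the tax, 409 − 6p = 3p + 175 gives 9p = 234, so p* = $26 and q* = 253.
With the tax collected from consumers, demand (in seller-price terms) shifts: qd = 409 − 6(p + 9).
Solving gives q = 235 with consumers paying $29 and sellers receiving $20 (the $9 wedge).
ΔPS is the trapezoid between Q = 235 and Q = 253 of height $6: ½ · (253 + 235) · 6 = $1464.

Producer surplus falls by $1464 million.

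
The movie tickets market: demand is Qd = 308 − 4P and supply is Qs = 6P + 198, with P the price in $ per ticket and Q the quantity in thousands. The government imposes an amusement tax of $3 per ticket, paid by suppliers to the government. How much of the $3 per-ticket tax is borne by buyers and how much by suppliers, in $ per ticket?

Buyers bear $1.8 per ticket; suppliers bear $1.2 per ticket.

Before the tax: set 308 − 4P = 6P + 198 → P* = $11, Q* = 264.
With the tax collected from suppliers, supply shifts: Qs = 6(P − 3) + 198.
New equilibrium: buyers pay $12.8, suppliers receive $9.8, Q = 256.8. (Wedge: Pb − Ps = 3.)
Burden on buyers: $1.8; on suppliers: $1.2. (They sum to $3.)
The less price-elastic side of the market bears the larger share of a per-unit tax.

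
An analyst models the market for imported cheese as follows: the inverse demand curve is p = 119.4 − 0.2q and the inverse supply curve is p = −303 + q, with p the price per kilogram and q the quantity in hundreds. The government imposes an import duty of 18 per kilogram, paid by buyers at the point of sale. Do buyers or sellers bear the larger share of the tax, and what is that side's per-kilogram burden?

Sellers bear the larger share: 15 per kilogram.

Rewrite in direct form: qd = 597 − 5p and qs = p + 303.
Without the tax, 597 − 5p = p + 303 gives 6p = 294, so p* = 49 and q* = 352.
With the tax collected from buyers, demand (in seller-price terms) shifts: qd = 597 − 5(p + 18).
New equilibrium: buyers pay 52, sellers receive 34, q = 337. (Wedge: pb − ps = 18.)
Per-kilogram burden: buyers 3, sellers 15.
Sellers take the larger share because supply is less price-elastic here (demand slope 5 vs supply slope 1).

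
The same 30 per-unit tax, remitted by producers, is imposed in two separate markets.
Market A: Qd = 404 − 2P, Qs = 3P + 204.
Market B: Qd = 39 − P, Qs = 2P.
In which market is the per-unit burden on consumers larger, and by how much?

Market A: pre-tax P* = 40, Q* = 324; post-tax Q = 288; per-unit burden on consumers = 18.
Market B: pre-tax P* = 13, Q* = 26; post-tax Q = 6; per-unit burden on consumers = 20.
Difference: 18 vs 20 → market B is larger by 2.

Market B, by 2.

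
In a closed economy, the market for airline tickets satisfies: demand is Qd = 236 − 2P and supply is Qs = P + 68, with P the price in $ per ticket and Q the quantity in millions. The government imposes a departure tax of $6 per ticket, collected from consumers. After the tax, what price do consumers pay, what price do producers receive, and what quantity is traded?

Consumers pay $58; producers receive $52; quantity = 120.

Before the tax: set 236 − 2P = P + 68 → P* = $56, Q* = 124.
With the tax collected from consumers, demand (in seller-price terms) shifts: Qd = 236 − 2(P + 6).
Solving gives Q = 120 with consumers paying $58 and producers receiving $52 (the $6 wedge).
The less price-elastic side of the market bears the larger share of a per-unit tax.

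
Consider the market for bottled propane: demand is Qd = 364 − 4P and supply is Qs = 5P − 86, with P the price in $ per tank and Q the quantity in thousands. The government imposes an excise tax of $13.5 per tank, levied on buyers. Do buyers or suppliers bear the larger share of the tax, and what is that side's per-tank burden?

Buyers bear the larger share: $7.5 per tank.

Without the tax, 364 − 4P = 5P − 86 gives 9P = 450, so P* = $50 and Q* = 164.
With the tax collected from buyers, demand (in seller-price terms) shifts: Qd = 364 − 4(P + 13.5).
New equilibrium: buyers pay $57.5, suppliers receive $44, Q = 134. (Wedge: Pb − Ps = 13.5.)
Per-tank burden: buyers $7.5, suppliers $6.
Buyers take the larger share because demand is less price-elastic here (demand slope 4 vs supply slope 5).
The less price-elastic side of the market bears the larger share of a per-unit tax.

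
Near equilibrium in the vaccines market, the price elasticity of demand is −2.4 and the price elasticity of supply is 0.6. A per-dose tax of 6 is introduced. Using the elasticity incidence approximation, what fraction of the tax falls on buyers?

Incidence ratio: buyers' share ≈ εs / (εs + |εd|) = 0.6 / (0.6 + 2.4) = 0.2.
Supply is the less elastic side, so buyers bear the smaller share.

Buyers' share ≈ 0.2.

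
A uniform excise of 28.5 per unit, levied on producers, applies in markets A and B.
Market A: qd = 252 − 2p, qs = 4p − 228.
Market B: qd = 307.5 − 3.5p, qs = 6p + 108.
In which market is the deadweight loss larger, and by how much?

Market A: pre-tax p* = 80, q* = 92; post-tax q = 54; deadweight loss = 541.5.
Market B: pre-tax p* = 21, q* = 234; post-tax q = 171; deadweight loss = 897.75.
Difference: 541.5 vs 897.75 → market B is larger by 356.25.

Market B, by 356.25.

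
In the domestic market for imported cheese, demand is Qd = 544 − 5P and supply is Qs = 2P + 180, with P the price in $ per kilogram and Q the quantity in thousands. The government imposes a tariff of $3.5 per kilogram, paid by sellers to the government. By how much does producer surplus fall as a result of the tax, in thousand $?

Producer surplus falls by $703.75 thousand.

Before the tax: set 544 − 5P = 2P + 180 → P* = $52, Q* = 284.
With the tax collected from sellers, supply shifts: Qs = 2(P − 3.5) + 180.
New equilibrium: consumers pay $53, sellers receive $49.5, Q = 279. (Wedge: Pb − Ps = 3.5.)
ΔPS is the trapezoid between Q = 279 and Q = 284 of height $2.5: ½ · (284 + 279) · 2.5 = $703.75.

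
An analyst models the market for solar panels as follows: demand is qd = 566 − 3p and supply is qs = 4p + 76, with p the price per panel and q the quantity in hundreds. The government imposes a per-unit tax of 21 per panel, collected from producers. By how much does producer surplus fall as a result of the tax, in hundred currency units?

Before the tax: set 566 − 3p = 4p + 76 → p* = 70, q* = 356.
With the tax collected from producers, supply shifts: qs = 4(p − 21) + 76.
New equilibrium: buyers pay 82, producers receive 61, q = 320. (Wedge: pb − ps = 21.)
ΔPS is the trapezoid between Q = 320 and Q = 356 of height 9: ½ · (356 + 320) · 9 = 3042.

Producer surplus falls by 3042 hundred.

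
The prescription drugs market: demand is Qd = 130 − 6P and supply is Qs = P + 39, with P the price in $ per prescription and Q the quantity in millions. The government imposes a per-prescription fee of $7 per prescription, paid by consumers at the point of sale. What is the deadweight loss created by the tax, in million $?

Deadweight loss = $21 million.

Without the tax, 130 − 6P = P + 39 gives 7P = 91, so P* = $13 and Q* = 52.
With the tax collected from consumers, demand (in seller-price terms) shifts: Qd = 130 − 6(P + 7).
New equilibrium: consumers pay $14, suppliers receive $7, Q = 46. (Wedge: Pb − Ps = 7.)
Quantity falls by |ΔQ| = |52 − 46| = 6.
DWL = ½ · t · |ΔQ| = ½ · 7 · 6 = $21.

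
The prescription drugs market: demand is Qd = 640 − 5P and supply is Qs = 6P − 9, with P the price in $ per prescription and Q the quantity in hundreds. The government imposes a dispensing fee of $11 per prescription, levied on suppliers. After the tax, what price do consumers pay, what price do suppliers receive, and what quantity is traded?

Consumers pay $65; suppliers receive $54; quantity = 315.

Without the tax, 640 − 5P = 6P − 9 gives 11P = 649, so P* = $59 and Q* = 345.
With the tax collected from suppliers, supply shifts: Qs = 6(P − 11) − 9.
Solving gives Q = 315 with consumers paying $65 and suppliers receiving $54 (the $11 wedge).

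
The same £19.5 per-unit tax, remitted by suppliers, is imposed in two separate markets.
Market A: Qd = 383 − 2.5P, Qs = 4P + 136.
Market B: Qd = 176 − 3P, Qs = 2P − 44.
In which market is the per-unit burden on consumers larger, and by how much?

Market A: pre-tax P* = £38, Q* = 288; post-tax Q = 258; per-unit burden on consumers = £12.
Market B: pre-tax P* = £44, Q* = 44; post-tax Q = 20.6; per-unit burden on consumers = £7.8.
Difference: £12 vs £7.8 → market A is larger by £4.2.

Market A, by £4.2.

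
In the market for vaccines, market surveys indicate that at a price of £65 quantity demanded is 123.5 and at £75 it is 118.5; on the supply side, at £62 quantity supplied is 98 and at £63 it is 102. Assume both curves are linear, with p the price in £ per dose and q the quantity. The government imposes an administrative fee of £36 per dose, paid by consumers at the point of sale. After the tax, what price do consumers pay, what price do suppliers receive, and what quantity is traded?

Demand slope: (118.5 − 123.5)/(75 − 65) = -0.5, so qd = 156 − 0.5p.
Supply slope: (102 − 98)/(63 − 62) = 4, so qs = 4p − 150.
Before the tax: set 156 − 0.5p = 4p − 150 → p* = £68, q* = 122.
With the tax collected from consumers, demand (in seller-price terms) shifts: qd = 156 − 0.5(p + 36).
Solving gives q = 106 with consumers paying £100 and suppliers receiving £64 (the £36 wedge).

Consumers pay £100; suppliers receive £64; quantity = 106.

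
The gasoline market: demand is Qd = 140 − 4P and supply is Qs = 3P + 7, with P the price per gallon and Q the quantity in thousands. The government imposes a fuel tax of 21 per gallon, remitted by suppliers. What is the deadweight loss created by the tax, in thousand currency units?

Before the tax: set 140 − 4P = 3P + 7 → P* = 19, Q* = 64.
With the tax collected from suppliers, supply shifts: Qs = 3(P − 21) + 7.
Solving gives Q = 28 with consumers paying 28 and suppliers receiving 7 (the 21 wedge).
Quantity falls by |ΔQ| = |64 − 28| = 36.
DWL = ½ · t · |ΔQ| = ½ · 21 · 36 = 378.

Deadweight loss = 378 thousand.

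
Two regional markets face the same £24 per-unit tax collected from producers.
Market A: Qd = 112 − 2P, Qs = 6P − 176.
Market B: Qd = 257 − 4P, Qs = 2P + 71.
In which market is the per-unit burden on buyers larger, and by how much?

Market A: pre-tax P* = £36, Q* = 40; post-tax Q = 4; per-unit burden on buyers = £18.
Market B: pre-tax P* = £31, Q* = 133; post-tax Q = 101; per-unit burden on buyers = £8.
Difference: £18 vs £8 → market A is larger by £10.

Market A, by £10.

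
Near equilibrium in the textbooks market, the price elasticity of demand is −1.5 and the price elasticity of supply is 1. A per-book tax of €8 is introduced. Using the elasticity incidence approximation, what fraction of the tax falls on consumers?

Consumers' share ≈ 0.4.

Incidence ratio: consumers' share ≈ εs / (εs + |εd|) = 1 / (1 + 1.5) = 0.4.
Supply is the less elastic side, so consumers bear the smaller share.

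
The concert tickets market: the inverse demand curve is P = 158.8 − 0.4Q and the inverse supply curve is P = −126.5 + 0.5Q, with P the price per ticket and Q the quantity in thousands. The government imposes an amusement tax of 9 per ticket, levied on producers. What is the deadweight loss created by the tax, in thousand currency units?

Deadweight loss = 45 thousand.

Rewrite in direct form: Qd = 397 − 2.5P and Qs = 2P + 253.
Before the tax: set 397 − 2.5P = 2P + 253 → P* = 32, Q* = 317.
With the tax collected from producers, supply shifts: Qs = 2(P − 9) + 253.
New equilibrium: buyers pay 36, producers receive 27, Q = 307. (Wedge: Pb − Ps = 9.)
Quantity falls by |ΔQ| = |317 − 307| = 10.
DWL = ½ · t · |ΔQ| = ½ · 9 · 10 = 45.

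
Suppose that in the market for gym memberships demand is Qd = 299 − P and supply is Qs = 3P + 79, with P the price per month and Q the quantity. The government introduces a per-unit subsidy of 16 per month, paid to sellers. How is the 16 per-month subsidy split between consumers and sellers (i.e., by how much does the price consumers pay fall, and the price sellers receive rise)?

Consumers gain 12 per month; sellers gain 4 per month.

Without the subsidy, 299 − P = 3P + 79 gives 4P = 220, so P* = 55 and Q* = 244.
With a per-unit subsidy paid to sellers, each receives P + 16 per unit sold, so supply becomes Qs = 3(P + 16) + 79.
New equilibrium: consumers pay 43, sellers receive 59, Q = 256. (Wedge: Pb − Ps = −16.)
Gain to consumers: 12; to sellers: 4. (They sum to 16.)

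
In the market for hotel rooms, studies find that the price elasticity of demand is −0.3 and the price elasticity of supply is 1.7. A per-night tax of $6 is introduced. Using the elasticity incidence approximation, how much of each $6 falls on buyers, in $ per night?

Buyers bear ≈ $5.1 per night.

Incidence ratio: buyers' share ≈ εs / (εs + |εd|) = 1.7 / (1.7 + 0.3) = 0.85.
So buyers bear ≈ 0.85 × $6 = $5.1; producers bear $0.9.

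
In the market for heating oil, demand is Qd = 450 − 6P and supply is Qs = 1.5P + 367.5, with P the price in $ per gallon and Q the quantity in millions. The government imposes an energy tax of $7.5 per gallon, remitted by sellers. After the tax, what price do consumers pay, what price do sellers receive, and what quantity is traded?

Before the tax: set 450 − 6P = 1.5P + 367.5 → P* = $11, Q* = 384.
With the tax collected from sellers, supply shifts: Qs = 1.5(P − 7.5) + 367.5.
Solving gives Q = 375 with consumers paying $12.5 and sellers receiving $5 (the $7.5 wedge).
The less price-elastic side of the market bears the larger share of a per-unit tax.

Consumers pay $12.5; sellers receive $5; quantity = 375.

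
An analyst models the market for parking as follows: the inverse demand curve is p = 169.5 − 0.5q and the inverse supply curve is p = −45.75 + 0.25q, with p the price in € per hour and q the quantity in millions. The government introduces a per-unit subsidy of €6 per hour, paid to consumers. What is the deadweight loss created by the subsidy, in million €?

Deadweight loss = €24 million.

Rewrite in direct form: qd = 339 − 2p and qs = 4p + 183.
Without the subsidy, 339 − 2p = 4p + 183 gives 6p = 156, so p* = €26 and q* = 287.
With a per-unit subsidy paid to consumers, each effectively pays p − 6, so demand becomes qd = 339 − 2(p − 6).
New equilibrium: consumers pay €22, sellers receive €28, q = 295. (Wedge: pb − ps = −6.)
Quantity rises by |ΔQ| = |287 − 295| = 8.
DWL = ½ · t · |ΔQ| = ½ · 6 · 8 = €24.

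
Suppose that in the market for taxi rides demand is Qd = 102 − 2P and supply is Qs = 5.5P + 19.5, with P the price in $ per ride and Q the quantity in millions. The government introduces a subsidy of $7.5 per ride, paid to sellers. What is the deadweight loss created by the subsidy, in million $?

Deadweight loss = $41.25 million.

Before the subsidy: set 102 − 2P = 5.5P + 19.5 → P* = $11, Q* = 80.
With a per-unit subsidy paid to sellers, each receives P + 7.5 per unit sold, so supply becomes Qs = 5.5(P + 7.5) + 19.5.
New equilibrium: consumers pay $5.5, sellers receive $13, Q = 91. (Wedge: Pb − Ps = −7.5.)
Quantity rises by |ΔQ| = |80 − 91| = 11.
DWL = ½ · t · |ΔQ| = ½ · 7.5 · 11 = $41.25.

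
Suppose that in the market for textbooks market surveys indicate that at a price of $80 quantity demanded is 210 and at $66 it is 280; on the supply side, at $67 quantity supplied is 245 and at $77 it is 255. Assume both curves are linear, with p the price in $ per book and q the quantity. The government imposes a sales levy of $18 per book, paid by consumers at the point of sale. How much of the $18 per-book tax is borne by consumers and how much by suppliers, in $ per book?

Consumers bear $3 per book; suppliers bear $15 per book.

Demand slope: (280 − 210)/(66 − 80) = -5, so qd = 610 − 5p.
Supply slope: (255 − 245)/(77 − 67) = 1, so qs = p + 178.
Without the tax, 610 − 5p = p + 178 gives 6p = 432, so p* = $72 and q* = 250.
With the tax collected from consumers, demand (in seller-price terms) shifts: qd = 610 − 5(p + 18).
New equilibrium: consumers pay $75, suppliers receive $57, q = 235. (Wedge: pb − ps = 18.)
Burden on consumers: $3; on suppliers: $15. (They sum to $18.)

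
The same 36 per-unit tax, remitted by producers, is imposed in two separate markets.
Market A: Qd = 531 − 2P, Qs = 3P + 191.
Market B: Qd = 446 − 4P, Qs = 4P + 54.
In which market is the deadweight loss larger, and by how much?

Market A: pre-tax P* = 68, Q* = 395; post-tax Q = 351.8; deadweight loss = 777.6.
Market B: pre-tax P* = 49, Q* = 250; post-tax Q = 178; deadweight loss = 1296.
Difference: 777.6 vs 1296 → market B is larger by 518.4.

Market B, by 518.4.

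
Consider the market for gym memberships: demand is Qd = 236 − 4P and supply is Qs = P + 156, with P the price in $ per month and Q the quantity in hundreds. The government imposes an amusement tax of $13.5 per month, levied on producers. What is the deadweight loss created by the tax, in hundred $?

Deadweight loss = $72.9 hundred.

Before the tax: set 236 − 4P = P + 156 → P* = $16, Q* = 172.
With the tax collected from producers, supply shifts: Qs = (P − 13.5) + 156.
New equilibrium: buyers pay $18.7, producers receive $5.2, Q = 161.2. (Wedge: Pb − Ps = 13.5.)
Quantity falls by |ΔQ| = |172 − 161.2| = 10.8.
DWL = ½ · t · |ΔQ| = ½ · 13.5 · 10.8 = $72.9.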